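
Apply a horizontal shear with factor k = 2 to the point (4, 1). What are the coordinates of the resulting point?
(6, 1)

Shear matrix for horizontal shear with factor k = 2:
[[1, 2], [0, 1]]
Result: (4, 1) → (6, 1)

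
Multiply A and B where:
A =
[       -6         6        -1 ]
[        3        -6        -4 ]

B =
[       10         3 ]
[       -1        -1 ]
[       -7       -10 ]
AB =
[      -59       -14 ]
[       64        55 ]

Matrix multiplication: (AB)[i][j] = sum over k of A[i][k] * B[k][j].
  (AB)[0][0] = (-6)*(10) + (6)*(-1) + (-1)*(-7) = -59
  (AB)[0][1] = (-6)*(3) + (6)*(-1) + (-1)*(-10) = -14
  (AB)[1][0] = (3)*(10) + (-6)*(-1) + (-4)*(-7) = 64
  (AB)[1][1] = (3)*(3) + (-6)*(-1) + (-4)*(-10) = 55
AB =
[      -59       -14 ]
[       64        55 ]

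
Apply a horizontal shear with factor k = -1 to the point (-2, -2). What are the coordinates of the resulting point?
(0, -2)

Shear matrix for horizontal shear with factor k = -1:
[[1, -1], [0, 1]]
Result: (-2, -2) → (0, -2)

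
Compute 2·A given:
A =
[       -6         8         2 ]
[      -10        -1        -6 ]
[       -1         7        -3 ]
2A =
[      -12        16         4 ]
[      -20        -2       -12 ]
[       -2        14        -6 ]

Scalar multiplication is elementwise: (2A)[i][j] = 2 * A[i][j].
  (2A)[0][0] = 2 * (-6) = -12
  (2A)[0][1] = 2 * (8) = 16
  (2A)[0][2] = 2 * (2) = 4
  (2A)[1][0] = 2 * (-10) = -20
  (2A)[1][1] = 2 * (-1) = -2
  (2A)[1][2] = 2 * (-6) = -12
  (2A)[2][0] = 2 * (-1) = -2
  (2A)[2][1] = 2 * (7) = 14
  (2A)[2][2] = 2 * (-3) = -6
2A =
[      -12        16         4 ]
[      -20        -2       -12 ]
[       -2        14        -6 ]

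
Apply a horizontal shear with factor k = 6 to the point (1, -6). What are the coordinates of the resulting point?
(-35, -6)

Shear matrix for horizontal shear with factor k = 6:
[[1, 6], [0, 1]]
Result: (1, -6) → (-35, -6)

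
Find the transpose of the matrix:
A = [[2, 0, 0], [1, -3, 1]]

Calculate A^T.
[[2, 1], [0, -3], [0, 1]]

The transpose sends entry (i,j) to (j,i); rows become columns.
Row 0 of A: [2, 0, 0] -> column 0 of A^T.
Row 1 of A: [1, -3, 1] -> column 1 of A^T.
A^T = [[2, 1], [0, -3], [0, 1]]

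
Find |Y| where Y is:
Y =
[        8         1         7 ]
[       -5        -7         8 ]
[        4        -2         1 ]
det(Y) = 375

Expand along row 0 (cofactor expansion): det(Y) = a*(e*i - f*h) - b*(d*i - f*g) + c*(d*h - e*g), where the 3×3 is [[a, b, c], [d, e, f], [g, h, i]].
Minor M_00 = (-7)*(1) - (8)*(-2) = -7 + 16 = 9.
Minor M_01 = (-5)*(1) - (8)*(4) = -5 - 32 = -37.
Minor M_02 = (-5)*(-2) - (-7)*(4) = 10 + 28 = 38.
det(Y) = (8)*(9) - (1)*(-37) + (7)*(38) = 72 + 37 + 266 = 375.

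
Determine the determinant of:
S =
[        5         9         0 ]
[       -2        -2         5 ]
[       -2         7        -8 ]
det(S) = -329

Expand along row 0 (cofactor expansion): det(S) = a*(e*i - f*h) - b*(d*i - f*g) + c*(d*h - e*g), where the 3×3 is [[a, b, c], [d, e, f], [g, h, i]].
Minor M_00 = (-2)*(-8) - (5)*(7) = 16 - 35 = -19.
Minor M_01 = (-2)*(-8) - (5)*(-2) = 16 + 10 = 26.
Minor M_02 = (-2)*(7) - (-2)*(-2) = -14 - 4 = -18.
det(S) = (5)*(-19) - (9)*(26) + (0)*(-18) = -95 - 234 + 0 = -329.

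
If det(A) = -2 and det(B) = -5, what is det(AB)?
10

Use the multiplicative property of determinants: det(AB) = det(A)*det(B).
det(AB) = (-2)*(-5) = 10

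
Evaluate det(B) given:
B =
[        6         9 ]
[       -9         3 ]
det(B) = 99

For a 2×2 matrix [[a, b], [c, d]], det = a*d - b*c.
det(B) = (6)*(3) - (9)*(-9) = 18 + 81 = 99.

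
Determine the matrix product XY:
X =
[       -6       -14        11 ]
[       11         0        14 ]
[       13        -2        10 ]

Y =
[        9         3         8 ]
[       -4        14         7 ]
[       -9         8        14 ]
XY =
[      -97      -126         8 ]
[      -27       145       284 ]
[       35        91       230 ]

Matrix multiplication: (XY)[i][j] = sum over k of X[i][k] * Y[k][j].
  (XY)[0][0] = (-6)*(9) + (-14)*(-4) + (11)*(-9) = -97
  (XY)[0][1] = (-6)*(3) + (-14)*(14) + (11)*(8) = -126
  (XY)[0][2] = (-6)*(8) + (-14)*(7) + (11)*(14) = 8
  (XY)[1][0] = (11)*(9) + (0)*(-4) + (14)*(-9) = -27
  (XY)[1][1] = (11)*(3) + (0)*(14) + (14)*(8) = 145
  (XY)[1][2] = (11)*(8) + (0)*(7) + (14)*(14) = 284
  (XY)[2][0] = (13)*(9) + (-2)*(-4) + (10)*(-9) = 35
  (XY)[2][1] = (13)*(3) + (-2)*(14) + (10)*(8) = 91
  (XY)[2][2] = (13)*(8) + (-2)*(7) + (10)*(14) = 230
XY =
[      -97      -126         8 ]
[      -27       145       284 ]
[       35        91       230 ]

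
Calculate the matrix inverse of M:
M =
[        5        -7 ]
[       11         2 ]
det(M) = 87
M⁻¹ =
[     2/87      7/87 ]
[   -11/87      5/87 ]

For a 2×2 matrix M = [[a, b], [c, d]] with det(M) ≠ 0, M⁻¹ = (1/det(M)) * [[d, -b], [-c, a]].
det(M) = (5)*(2) - (-7)*(11) = 10 + 77 = 87.
M⁻¹ = (1/87) * [[2, 7], [-11, 5]].
Dividing each entry by 87 and reducing:
M⁻¹ =
[     2/87      7/87 ]
[   -11/87      5/87 ]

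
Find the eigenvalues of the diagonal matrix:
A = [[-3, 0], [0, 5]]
λ₁ = -3, λ₂ = 5

The characteristic polynomial of A is det(A - λI) = (-3 - λ)(5 - λ) = 0.
The roots are λ = -3 and λ = 5, so the eigenvalues are the diagonal entries.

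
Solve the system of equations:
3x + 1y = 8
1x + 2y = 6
x = 2, y = 2

Use elimination (row reduction):
Equation 1: 3x + 1y = 8.
Equation 2: 1x + 2y = 6.
Multiply Eq1 by 1 and Eq2 by 3: 3x + 1y = 8;  3x + 6y = 18.
Subtract: (5)y = 10, so y = 2.
Back-substitute into Eq1: 3x + 1*(2) = 8, so x = 2.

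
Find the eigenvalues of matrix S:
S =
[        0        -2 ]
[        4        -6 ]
λ = -4, -2

Solve det(S - λI) = 0. For a 2×2 matrix the characteristic equation is λ² - (trace)λ + det = 0.
trace(S) = a + d = 0 - 6 = -6.
det(S) = a*d - b*c = (0)*(-6) - (-2)*(4) = 0 + 8 = 8.
Characteristic equation: λ² - (-6)λ + (8) = 0.
Discriminant = (-6)² - 4*(8) = 36 - 32 = 4.
λ = (-6 ± √4) / 2 = (-6 ± 2) / 2 = -4, -2.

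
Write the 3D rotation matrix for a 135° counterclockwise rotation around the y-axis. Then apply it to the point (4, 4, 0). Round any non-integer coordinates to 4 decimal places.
R = [[-√2/2, 0, √2/2], [0, 1, 0], [-√2/2, 0, -√2/2]]; R·(4, 4, 0) = (-2.8284, 4.0000, -2.8284)

Rotation matrix for 135° around y-axis:
cos(135°) = -√2/2, sin(135°) = √2/2
R = [[-√2/2, 0, √2/2], [0, 1, 0], [-√2/2, 0, -√2/2]]
Apply to (4, 4, 0): R·[4, 4, 0]ᵀ = (-2.8284, 4.0000, -2.8284)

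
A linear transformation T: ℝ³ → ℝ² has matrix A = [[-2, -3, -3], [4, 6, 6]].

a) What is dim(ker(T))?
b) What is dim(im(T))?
dim(ker) = 2, dim(im) = 1

Observe that row 2 = -2 × row 1 (so the rows are linearly dependent).
Thus rank(A) = 1 (only one linearly independent row).
dim(im(T)) = rank(A) = 1.
By the rank-nullity theorem applied to T: ℝ³ → ℝ², rank(A) + nullity(A) = 3 (the domain dimension), so dim(ker(T)) = 3 - 1 = 2.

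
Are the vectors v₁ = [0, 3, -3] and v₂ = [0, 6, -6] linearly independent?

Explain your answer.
No, linearly dependent (v₂ = 2·v₁)

Check whether there is a scalar k with v₂ = k·v₁.
Comparing components, k = 2 satisfies 2·[0, 3, -3] = [0, 6, -6].
Since v₂ is a scalar multiple of v₁, the two vectors are linearly dependent.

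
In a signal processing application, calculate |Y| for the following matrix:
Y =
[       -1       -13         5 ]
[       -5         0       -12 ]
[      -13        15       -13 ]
det(Y) = -1738

Expand along row 0 (cofactor expansion): det(Y) = a*(e*i - f*h) - b*(d*i - f*g) + c*(d*h - e*g), where the 3×3 is [[a, b, c], [d, e, f], [g, h, i]].
Minor M_00 = (0)*(-13) - (-12)*(15) = 0 + 180 = 180.
Minor M_01 = (-5)*(-13) - (-12)*(-13) = 65 - 156 = -91.
Minor M_02 = (-5)*(15) - (0)*(-13) = -75 - 0 = -75.
det(Y) = (-1)*(180) - (-13)*(-91) + (5)*(-75) = -180 - 1183 - 375 = -1738.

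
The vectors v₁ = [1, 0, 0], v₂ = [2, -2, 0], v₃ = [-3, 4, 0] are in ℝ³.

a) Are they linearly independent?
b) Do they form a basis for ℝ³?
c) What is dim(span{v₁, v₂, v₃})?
Not independent, not a basis, dim(span) = 2

Check whether v₃ can be written as a linear combination of v₁ and v₂.
v₃ = (1)·v₁ + (-2)·v₂ = [-3, 4, 0], so the three vectors are linearly dependent.
Thus they do not form a basis for ℝ³, and dim(span{v₁, v₂, v₃}) = 2 (spanned by v₁ and v₂).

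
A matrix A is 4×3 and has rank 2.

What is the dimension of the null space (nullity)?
1

The rank-nullity theorem for an m×n matrix states:
rank(A) + nullity(A) = n (the number of columns).
Here n = 3 and rank(A) = 2, so nullity(A) = 3 - 2 = 1.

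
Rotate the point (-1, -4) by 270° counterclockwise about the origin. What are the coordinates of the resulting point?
(-4, 1)

Rotation matrix R(θ) = [[cos θ, -sin θ], [sin θ, cos θ]]; for θ = 270°:
R = [[0, 1], [-1, 0]]
Result: R × [-1, -4]ᵀ = [0·-1 + (1)·-4, -1·-1 + (0)·-4]ᵀ = (-4, 1)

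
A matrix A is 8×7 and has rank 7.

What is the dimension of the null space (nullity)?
0

The rank-nullity theorem for an m×n matrix states:
rank(A) + nullity(A) = n (the number of columns).
Here n = 7 and rank(A) = 7, so nullity(A) = 7 - 7 = 0.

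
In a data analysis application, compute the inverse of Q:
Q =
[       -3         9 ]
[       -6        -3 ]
det(Q) = 63
Q⁻¹ =
[    -1/21      -1/7 ]
[     2/21     -1/21 ]

For a 2×2 matrix Q = [[a, b], [c, d]] with det(Q) ≠ 0, Q⁻¹ = (1/det(Q)) * [[d, -b], [-c, a]].
det(Q) = (-3)*(-3) - (9)*(-6) = 9 + 54 = 63.
Q⁻¹ = (1/63) * [[-3, -9], [6, -3]].
Dividing each entry by 63 and reducing:
Q⁻¹ =
[    -1/21      -1/7 ]
[     2/21     -1/21 ]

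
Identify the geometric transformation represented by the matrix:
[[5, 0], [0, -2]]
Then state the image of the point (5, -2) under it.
non-uniform scaling by (5, -2); image of (5, -2) is (25, 4)

This is diagonal with distinct entries, so it scales the x-axis by 5 and the y-axis by -2.
The matrix [[5, 0], [0, -2]] represents: non-uniform scaling by (5, -2).
Applying it to (5, -2): [5·5 + 0·-2, 0·5 + -2·-2] = (25, 4).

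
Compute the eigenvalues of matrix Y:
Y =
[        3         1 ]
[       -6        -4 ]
λ = -3, 2

Solve det(Y - λI) = 0. For a 2×2 matrix the characteristic equation is λ² - (trace)λ + det = 0.
trace(Y) = a + d = 3 - 4 = -1.
det(Y) = a*d - b*c = (3)*(-4) - (1)*(-6) = -12 + 6 = -6.
Characteristic equation: λ² - (-1)λ + (-6) = 0.
Discriminant = (-1)² - 4*(-6) = 1 + 24 = 25.
λ = (-1 ± √25) / 2 = (-1 ± 5) / 2 = -3, 2.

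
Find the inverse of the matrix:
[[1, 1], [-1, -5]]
[[5/4, 1/4], [-1/4, -1/4]]

For [[a,b],[c,d]], inverse = (1/det)·[[d,-b],[-c,a]]
det = 1·-5 - 1·-1 = -4
Inverse = (1/-4)·[[-5, -1], [1, 1]]
        = [[5/4, 1/4], [-1/4, -1/4]]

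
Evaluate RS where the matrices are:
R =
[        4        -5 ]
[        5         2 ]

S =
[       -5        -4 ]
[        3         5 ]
RS =
[      -35       -41 ]
[      -19       -10 ]

Matrix multiplication: (RS)[i][j] = sum over k of R[i][k] * S[k][j].
  (RS)[0][0] = (4)*(-5) + (-5)*(3) = -35
  (RS)[0][1] = (4)*(-4) + (-5)*(5) = -41
  (RS)[1][0] = (5)*(-5) + (2)*(3) = -19
  (RS)[1][1] = (5)*(-4) + (2)*(5) = -10
RS =
[      -35       -41 ]
[      -19       -10 ]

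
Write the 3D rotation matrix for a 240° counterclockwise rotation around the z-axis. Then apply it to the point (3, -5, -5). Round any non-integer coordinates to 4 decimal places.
R = [[-1/2, √3/2, 0], [-√3/2, -1/2, 0], [0, 0, 1]]; R·(3, -5, -5) = (-5.8301, -0.0981, -5.0000)

Rotation matrix for 240° around z-axis:
cos(240°) = -1/2, sin(240°) = -√3/2
R = [[-1/2, √3/2, 0], [-√3/2, -1/2, 0], [0, 0, 1]]
Apply to (3, -5, -5): R·[3, -5, -5]ᵀ = (-5.8301, -0.0981, -5.0000)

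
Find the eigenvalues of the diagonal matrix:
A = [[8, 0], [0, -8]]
λ₁ = 8, λ₂ = -8

The characteristic polynomial of A is det(A - λI) = (8 - λ)(-8 - λ) = 0.
The roots are λ = 8 and λ = -8, so the eigenvalues are the diagonal entries.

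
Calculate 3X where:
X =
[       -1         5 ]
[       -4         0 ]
3X =
[       -3        15 ]
[      -12         0 ]

Scalar multiplication is elementwise: (3X)[i][j] = 3 * X[i][j].
  (3X)[0][0] = 3 * (-1) = -3
  (3X)[0][1] = 3 * (5) = 15
  (3X)[1][0] = 3 * (-4) = -12
  (3X)[1][1] = 3 * (0) = 0
3X =
[       -3        15 ]
[      -12         0 ]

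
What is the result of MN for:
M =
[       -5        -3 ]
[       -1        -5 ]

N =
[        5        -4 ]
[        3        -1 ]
MN =
[      -34        23 ]
[      -20         9 ]

Matrix multiplication: (MN)[i][j] = sum over k of M[i][k] * N[k][j].
  (MN)[0][0] = (-5)*(5) + (-3)*(3) = -34
  (MN)[0][1] = (-5)*(-4) + (-3)*(-1) = 23
  (MN)[1][0] = (-1)*(5) + (-5)*(3) = -20
  (MN)[1][1] = (-1)*(-4) + (-5)*(-1) = 9
MN =
[      -34        23 ]
[      -20         9 ]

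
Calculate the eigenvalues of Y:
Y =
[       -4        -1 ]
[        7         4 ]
λ = -3, 3

Solve det(Y - λI) = 0. For a 2×2 matrix the characteristic equation is λ² - (trace)λ + det = 0.
trace(Y) = a + d = -4 + 4 = 0.
det(Y) = a*d - b*c = (-4)*(4) - (-1)*(7) = -16 + 7 = -9.
Characteristic equation: λ² - (0)λ + (-9) = 0.
Discriminant = (0)² - 4*(-9) = 0 + 36 = 36.
λ = (0 ± √36) / 2 = (0 ± 6) / 2 = -3, 3.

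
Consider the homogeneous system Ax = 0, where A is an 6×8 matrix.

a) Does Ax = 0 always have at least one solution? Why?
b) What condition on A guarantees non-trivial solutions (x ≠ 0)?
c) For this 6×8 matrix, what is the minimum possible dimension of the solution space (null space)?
a) Yes, x = 0 is always a solution. b) When A has linearly dependent columns (rank < n). c) Minimum nullity = 2.

a) x = 0 satisfies A·0 = 0, so the zero vector is always a solution.
b) Non-trivial solutions exist iff the columns of A are linearly dependent, equivalently rank(A) < n (the number of columns).
c) By rank-nullity, rank(A) + nullity(A) = n = 8. Since A has only 6 rows, rank(A) ≤ 6, so nullity(A) ≥ 8 - 6 = 2.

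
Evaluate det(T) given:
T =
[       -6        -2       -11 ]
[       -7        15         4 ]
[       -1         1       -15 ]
det(T) = 1504

Expand along row 0 (cofactor expansion): det(T) = a*(e*i - f*h) - b*(d*i - f*g) + c*(d*h - e*g), where the 3×3 is [[a, b, c], [d, e, f], [g, h, i]].
Minor M_00 = (15)*(-15) - (4)*(1) = -225 - 4 = -229.
Minor M_01 = (-7)*(-15) - (4)*(-1) = 105 + 4 = 109.
Minor M_02 = (-7)*(1) - (15)*(-1) = -7 + 15 = 8.
det(T) = (-6)*(-229) - (-2)*(109) + (-11)*(8) = 1374 + 218 - 88 = 1504.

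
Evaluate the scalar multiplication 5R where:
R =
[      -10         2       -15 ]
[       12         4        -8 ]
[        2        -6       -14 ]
5R =
[      -50        10       -75 ]
[       60        20       -40 ]
[       10       -30       -70 ]

Scalar multiplication is elementwise: (5R)[i][j] = 5 * R[i][j].
  (5R)[0][0] = 5 * (-10) = -50
  (5R)[0][1] = 5 * (2) = 10
  (5R)[0][2] = 5 * (-15) = -75
  (5R)[1][0] = 5 * (12) = 60
  (5R)[1][1] = 5 * (4) = 20
  (5R)[1][2] = 5 * (-8) = -40
  (5R)[2][0] = 5 * (2) = 10
  (5R)[2][1] = 5 * (-6) = -30
  (5R)[2][2] = 5 * (-14) = -70
5R =
[      -50        10       -75 ]
[       60        20       -40 ]
[       10       -30       -70 ]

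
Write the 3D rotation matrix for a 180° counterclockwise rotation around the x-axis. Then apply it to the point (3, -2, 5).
R = [[1, 0, 0], [0, -1, 0], [0, 0, -1]]; R·(3, -2, 5) = (3, 2, -5)

Rotation matrix for 180° around x-axis:
cos(180°) = -1, sin(180°) = 0
R = [[1, 0, 0], [0, -1, 0], [0, 0, -1]]
Apply to (3, -2, 5): R·[3, -2, 5]ᵀ = (3, 2, -5)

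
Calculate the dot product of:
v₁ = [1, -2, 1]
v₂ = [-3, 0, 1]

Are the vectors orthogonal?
-2, No

The dot product is the sum of products of corresponding components.
v₁·v₂ = (1)*(-3) + (-2)*(0) + (1)*(1) = -3 + 0 + 1 = -2.
Two vectors are orthogonal iff their dot product is 0; here the dot product is -2, so the vectors are not orthogonal.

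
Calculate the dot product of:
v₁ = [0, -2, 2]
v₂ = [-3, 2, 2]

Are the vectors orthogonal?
0, Yes

The dot product is the sum of products of corresponding components.
v₁·v₂ = (0)*(-3) + (-2)*(2) + (2)*(2) = 0 - 4 + 4 = 0.
Two vectors are orthogonal iff their dot product is 0; here the dot product is 0, so the vectors are orthogonal.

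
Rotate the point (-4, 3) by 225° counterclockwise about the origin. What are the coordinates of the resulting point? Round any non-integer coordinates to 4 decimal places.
(4.9497, 0.7071)

Rotation matrix R(θ) = [[cos θ, -sin θ], [sin θ, cos θ]]; for θ = 225°:
R = [[-√2/2, √2/2], [-√2/2, -√2/2]]
Result: R × [-4, 3]ᵀ = [-√2/2·-4 + (√2/2)·3, -√2/2·-4 + (-√2/2)·3]ᵀ = (4.9497, 0.7071)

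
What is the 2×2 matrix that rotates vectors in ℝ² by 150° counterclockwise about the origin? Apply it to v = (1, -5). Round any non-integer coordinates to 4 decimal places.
R = [[-√3/2, -1/2], [1/2, -√3/2]]; R·v = (1.6340, 4.8301)

A counterclockwise rotation by angle θ in ℝ² has matrix R(θ) = [[cos θ, -sin θ], [sin θ, cos θ]].
For θ = 150°: cos θ = -√3/2, sin θ = 1/2.
R(150°) = [[-√3/2, -1/2], [1/2, -√3/2]].
R·v = [-√3/2·1 + (-1/2)·-5, 1/2·1 + -√3/2·-5] = (1.6340, 4.8301).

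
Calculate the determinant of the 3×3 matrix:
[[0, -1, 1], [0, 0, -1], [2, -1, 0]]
2

Expansion along first row:
det = 0·det([[0,-1],[-1,0]]) - -1·det([[0,-1],[2,0]]) + 1·det([[0,0],[2,-1]])
    = 0·(0·0 - -1·-1) - -1·(0·0 - -1·2) + 1·(0·-1 - 0·2)
    = 0·-1 - -1·2 + 1·0
    = 0 + 2 + 0 = 2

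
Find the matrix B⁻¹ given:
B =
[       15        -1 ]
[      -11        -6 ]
det(B) = -101
B⁻¹ =
[    6/101    -1/101 ]
[  -11/101   -15/101 ]

For a 2×2 matrix B = [[a, b], [c, d]] with det(B) ≠ 0, B⁻¹ = (1/det(B)) * [[d, -b], [-c, a]].
det(B) = (15)*(-6) - (-1)*(-11) = -90 - 11 = -101.
B⁻¹ = (1/-101) * [[-6, 1], [11, 15]].
Dividing each entry by -101 and reducing:
B⁻¹ =
[    6/101    -1/101 ]
[  -11/101   -15/101 ]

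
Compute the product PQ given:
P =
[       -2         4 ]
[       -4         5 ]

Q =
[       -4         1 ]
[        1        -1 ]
PQ =
[       12        -6 ]
[       21        -9 ]

Matrix multiplication: (PQ)[i][j] = sum over k of P[i][k] * Q[k][j].
  (PQ)[0][0] = (-2)*(-4) + (4)*(1) = 12
  (PQ)[0][1] = (-2)*(1) + (4)*(-1) = -6
  (PQ)[1][0] = (-4)*(-4) + (5)*(1) = 21
  (PQ)[1][1] = (-4)*(1) + (5)*(-1) = -9
PQ =
[       12        -6 ]
[       21        -9 ]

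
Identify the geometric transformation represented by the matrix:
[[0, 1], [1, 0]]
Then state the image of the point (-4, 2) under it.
reflection across the line y = x; image of (-4, 2) is (2, -4)

This is a symmetric orthogonal matrix with determinant -1, which characterizes a reflection in ℝ².
The matrix [[0, 1], [1, 0]] represents: reflection across the line y = x.
Applying it to (-4, 2): [0·-4 + 1·2, 1·-4 + 0·2] = (2, -4).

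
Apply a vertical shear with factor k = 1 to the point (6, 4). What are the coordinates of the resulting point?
(6, 10)

Shear matrix for vertical shear with factor k = 1:
[[1, 0], [1, 1]]
Result: (6, 4) → (6, 10)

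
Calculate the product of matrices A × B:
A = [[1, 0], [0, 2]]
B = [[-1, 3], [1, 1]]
[[-1, 3], [2, 2]]

Matrix multiplication:
C[0][0] = 1×-1 + 0×1 = -1
C[0][1] = 1×3 + 0×1 = 3
C[1][0] = 0×-1 + 2×1 = 2
C[1][1] = 0×3 + 2×1 = 2
Result: [[-1, 3], [2, 2]]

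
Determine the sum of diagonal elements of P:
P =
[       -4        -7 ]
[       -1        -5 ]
tr(P) = -4 - 5 = -9

The trace of a square matrix is the sum of its diagonal entries.
Diagonal entries of P: P[0][0] = -4, P[1][1] = -5.
tr(P) = -4 - 5 = -9.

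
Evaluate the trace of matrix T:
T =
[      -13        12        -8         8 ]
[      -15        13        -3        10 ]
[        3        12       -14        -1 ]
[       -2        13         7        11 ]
tr(T) = -13 + 13 - 14 + 11 = -3

The trace of a square matrix is the sum of its diagonal entries.
Diagonal entries of T: T[0][0] = -13, T[1][1] = 13, T[2][2] = -14, T[3][3] = 11.
tr(T) = -13 + 13 - 14 + 11 = -3.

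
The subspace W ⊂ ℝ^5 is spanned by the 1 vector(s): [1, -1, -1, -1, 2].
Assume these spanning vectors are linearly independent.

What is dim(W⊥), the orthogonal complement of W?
dim(W⊥) = 4

For any subspace W of ℝ^n, dim(W) + dim(W⊥) = n (the whole-space dimension).
Here the given 1 vectors are linearly independent, so dim(W) = 1.
Thus dim(W⊥) = n - dim(W) = 5 - 1 = 4.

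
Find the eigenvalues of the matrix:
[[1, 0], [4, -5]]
λ = -5 and λ = 1

Characteristic equation: det(A - λI) = 0
λ² - (trace)λ + (det) = 0
λ² - (-4)λ + (-5) = 0
λ² + 4λ - 5 = 0
Solving: λ = -5, 1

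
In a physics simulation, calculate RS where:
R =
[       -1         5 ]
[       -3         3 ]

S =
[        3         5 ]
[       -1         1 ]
RS =
[       -8         0 ]
[      -12       -12 ]

Matrix multiplication: (RS)[i][j] = sum over k of R[i][k] * S[k][j].
  (RS)[0][0] = (-1)*(3) + (5)*(-1) = -8
  (RS)[0][1] = (-1)*(5) + (5)*(1) = 0
  (RS)[1][0] = (-3)*(3) + (3)*(-1) = -12
  (RS)[1][1] = (-3)*(5) + (3)*(1) = -12
RS =
[       -8         0 ]
[      -12       -12 ]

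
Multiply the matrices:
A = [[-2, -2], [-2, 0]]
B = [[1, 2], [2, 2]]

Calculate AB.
[[-6, -8], [-2, -4]]

Each entry (i,j) of AB = sum over k of A[i][k]*B[k][j].
(AB)[0][0] = (-2)*(1) + (-2)*(2) = -6
(AB)[0][1] = (-2)*(2) + (-2)*(2) = -8
(AB)[1][0] = (-2)*(1) + (0)*(2) = -2
(AB)[1][1] = (-2)*(2) + (0)*(2) = -4
AB = [[-6, -8], [-2, -4]]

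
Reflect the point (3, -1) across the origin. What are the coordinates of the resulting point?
(-3, 1)

Reflection across origin: (3, -1) → (-3, 1)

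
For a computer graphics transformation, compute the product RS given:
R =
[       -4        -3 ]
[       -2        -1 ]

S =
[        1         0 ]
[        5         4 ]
RS =
[      -19       -12 ]
[       -7        -4 ]

Matrix multiplication: (RS)[i][j] = sum over k of R[i][k] * S[k][j].
  (RS)[0][0] = (-4)*(1) + (-3)*(5) = -19
  (RS)[0][1] = (-4)*(0) + (-3)*(4) = -12
  (RS)[1][0] = (-2)*(1) + (-1)*(5) = -7
  (RS)[1][1] = (-2)*(0) + (-1)*(4) = -4
RS =
[      -19       -12 ]
[       -7        -4 ]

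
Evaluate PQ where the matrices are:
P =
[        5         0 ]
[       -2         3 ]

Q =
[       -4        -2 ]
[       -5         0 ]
PQ =
[      -20       -10 ]
[       -7         4 ]

Matrix multiplication: (PQ)[i][j] = sum over k of P[i][k] * Q[k][j].
  (PQ)[0][0] = (5)*(-4) + (0)*(-5) = -20
  (PQ)[0][1] = (5)*(-2) + (0)*(0) = -10
  (PQ)[1][0] = (-2)*(-4) + (3)*(-5) = -7
  (PQ)[1][1] = (-2)*(-2) + (3)*(0) = 4
PQ =
[      -20       -10 ]
[       -7         4 ]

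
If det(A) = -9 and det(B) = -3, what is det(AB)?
27

Use the multiplicative property of determinants: det(AB) = det(A)*det(B).
det(AB) = (-9)*(-3) = 27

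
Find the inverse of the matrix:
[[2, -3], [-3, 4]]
[[-4, -3], [-3, -2]]

For [[a,b],[c,d]], inverse = (1/det)·[[d,-b],[-c,a]]
det = 2·4 - -3·-3 = -1
Inverse = (1/-1)·[[4, 3], [3, 2]]
        = [[-4, -3], [-3, -2]]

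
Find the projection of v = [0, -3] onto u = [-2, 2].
[3/2, -3/2]

The projection of v onto u is proj_u(v) = ((v·u) / (u·u)) · u.
v·u = (0)*(-2) + (-3)*(2) = -6.
u·u = (-2)*(-2) + (2)*(2) = 8.
coefficient = -6 / 8 = -3/4.
proj_u(v) = -3/4 · [-2, 2] = [3/2, -3/2].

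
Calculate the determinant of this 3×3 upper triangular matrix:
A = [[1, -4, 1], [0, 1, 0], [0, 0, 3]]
3

The determinant of a triangular matrix is the product of its diagonal entries (the off-diagonal entries above the diagonal do not affect it).
det(A) = (1) * (1) * (3) = 3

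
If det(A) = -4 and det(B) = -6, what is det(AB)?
24

Use the multiplicative property of determinants: det(AB) = det(A)*det(B).
det(AB) = (-4)*(-6) = 24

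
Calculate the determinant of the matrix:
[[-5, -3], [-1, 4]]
-23

For a 2×2 matrix [[a, b], [c, d]], det = ad - bc
det = (-5)(4) - (-3)(-1) = -20 - 3 = -23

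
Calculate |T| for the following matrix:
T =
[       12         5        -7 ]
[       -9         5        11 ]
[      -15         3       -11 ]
det(T) = -2712

Expand along row 0 (cofactor expansion): det(T) = a*(e*i - f*h) - b*(d*i - f*g) + c*(d*h - e*g), where the 3×3 is [[a, b, c], [d, e, f], [g, h, i]].
Minor M_00 = (5)*(-11) - (11)*(3) = -55 - 33 = -88.
Minor M_01 = (-9)*(-11) - (11)*(-15) = 99 + 165 = 264.
Minor M_02 = (-9)*(3) - (5)*(-15) = -27 + 75 = 48.
det(T) = (12)*(-88) - (5)*(264) + (-7)*(48) = -1056 - 1320 - 336 = -2712.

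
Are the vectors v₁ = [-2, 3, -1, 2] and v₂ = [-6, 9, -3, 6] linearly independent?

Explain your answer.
No, linearly dependent (v₂ = 3·v₁)

Check whether there is a scalar k with v₂ = k·v₁.
Comparing components, k = 3 satisfies 3·[-2, 3, -1, 2] = [-6, 9, -3, 6].
Since v₂ is a scalar multiple of v₁, the two vectors are linearly dependent.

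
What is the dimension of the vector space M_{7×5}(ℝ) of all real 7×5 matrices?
Dimension = 35

A real 7×5 matrix is determined by its 7·5 = 35 independent entries.
A standard basis is {E_ij : 1 ≤ i ≤ 7, 1 ≤ j ≤ 5}, where E_ij has a 1 in position (i, j) and 0 elsewhere — there are 35 such matrices, and they are linearly independent and span M_{7×5}(ℝ).
Therefore dim(M_{7×5}(ℝ)) = 35.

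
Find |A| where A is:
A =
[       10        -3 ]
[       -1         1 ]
det(A) = 7

For a 2×2 matrix [[a, b], [c, d]], det = a*d - b*c.
det(A) = (10)*(1) - (-3)*(-1) = 10 - 3 = 7.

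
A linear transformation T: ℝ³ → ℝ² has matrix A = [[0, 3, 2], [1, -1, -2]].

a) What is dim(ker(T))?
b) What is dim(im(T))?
dim(ker) = 1, dim(im) = 2

The two rows are not scalar multiples of one another (no single k satisfies row 2 = k × row 1), so they are linearly independent.
Thus rank(A) = 2.
dim(im(T)) = rank(A) = 2.
By the rank-nullity theorem applied to T: ℝ³ → ℝ², rank(A) + nullity(A) = 3 (the domain dimension), so dim(ker(T)) = 3 - 2 = 1.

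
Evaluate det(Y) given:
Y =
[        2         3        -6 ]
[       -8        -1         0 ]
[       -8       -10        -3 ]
det(Y) = -498

Expand along row 0 (cofactor expansion): det(Y) = a*(e*i - f*h) - b*(d*i - f*g) + c*(d*h - e*g), where the 3×3 is [[a, b, c], [d, e, f], [g, h, i]].
Minor M_00 = (-1)*(-3) - (0)*(-10) = 3 - 0 = 3.
Minor M_01 = (-8)*(-3) - (0)*(-8) = 24 - 0 = 24.
Minor M_02 = (-8)*(-10) - (-1)*(-8) = 80 - 8 = 72.
det(Y) = (2)*(3) - (3)*(24) + (-6)*(72) = 6 - 72 - 432 = -498.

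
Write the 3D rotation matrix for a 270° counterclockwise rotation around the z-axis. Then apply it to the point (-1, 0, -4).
R = [[0, 1, 0], [-1, 0, 0], [0, 0, 1]]; R·(-1, 0, -4) = (0, 1, -4)

Rotation matrix for 270° around z-axis:
cos(270°) = 0, sin(270°) = -1
R = [[0, 1, 0], [-1, 0, 0], [0, 0, 1]]
Apply to (-1, 0, -4): R·[-1, 0, -4]ᵀ = (0, 1, -4)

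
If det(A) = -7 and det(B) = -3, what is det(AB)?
21

Use the multiplicative property of determinants: det(AB) = det(A)*det(B).
det(AB) = (-7)*(-3) = 21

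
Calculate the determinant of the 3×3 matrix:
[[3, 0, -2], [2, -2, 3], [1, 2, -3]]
-12

Expansion along first row:
det = 3·det([[-2,3],[2,-3]]) - 0·det([[2,3],[1,-3]]) + -2·det([[2,-2],[1,2]])
    = 3·(-2·-3 - 3·2) - 0·(2·-3 - 3·1) + -2·(2·2 - -2·1)
    = 3·0 - 0·-9 + -2·6
    = 0 + 0 + -12 = -12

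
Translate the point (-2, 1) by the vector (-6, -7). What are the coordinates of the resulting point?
(-8, -6)

Translation by (-6, -7):
x' = -2 + -6 = -8
y' = 1 + -7 = -6
Homogeneous matrix: [[1, 0, -6], [0, 1, -7], [0, 0, 1]]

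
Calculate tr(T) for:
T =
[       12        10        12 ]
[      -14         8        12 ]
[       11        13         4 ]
tr(T) = 12 + 8 + 4 = 24

The trace of a square matrix is the sum of its diagonal entries.
Diagonal entries of T: T[0][0] = 12, T[1][1] = 8, T[2][2] = 4.
tr(T) = 12 + 8 + 4 = 24.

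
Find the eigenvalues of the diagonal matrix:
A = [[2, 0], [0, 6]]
λ₁ = 2, λ₂ = 6

The characteristic polynomial of A is det(A - λI) = (2 - λ)(6 - λ) = 0.
The roots are λ = 2 and λ = 6, so the eigenvalues are the diagonal entries.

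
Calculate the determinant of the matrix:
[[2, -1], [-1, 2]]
3

For a 2×2 matrix [[a, b], [c, d]], det = ad - bc
det = (2)(2) - (-1)(-1) = 4 - 1 = 3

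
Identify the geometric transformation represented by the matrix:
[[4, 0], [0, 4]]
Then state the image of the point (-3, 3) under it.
uniform scaling by factor 4; image of (-3, 3) is (-12, 12)

This is a diagonal matrix with equal entries 4, so it scales both axes by the same factor 4.
The matrix [[4, 0], [0, 4]] represents: uniform scaling by factor 4.
Applying it to (-3, 3): [4·-3 + 0·3, 0·-3 + 4·3] = (-12, 12).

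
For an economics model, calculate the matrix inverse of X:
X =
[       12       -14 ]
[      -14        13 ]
det(X) = -40
X⁻¹ =
[   -13/40     -7/20 ]
[    -7/20     -3/10 ]

For a 2×2 matrix X = [[a, b], [c, d]] with det(X) ≠ 0, X⁻¹ = (1/det(X)) * [[d, -b], [-c, a]].
det(X) = (12)*(13) - (-14)*(-14) = 156 - 196 = -40.
X⁻¹ = (1/-40) * [[13, 14], [14, 12]].
Dividing each entry by -40 and reducing:
X⁻¹ =
[   -13/40     -7/20 ]
[    -7/20     -3/10 ]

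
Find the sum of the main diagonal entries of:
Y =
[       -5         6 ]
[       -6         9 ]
tr(Y) = -5 + 9 = 4

The trace of a square matrix is the sum of its diagonal entries.
Diagonal entries of Y: Y[0][0] = -5, Y[1][1] = 9.
tr(Y) = -5 + 9 = 4.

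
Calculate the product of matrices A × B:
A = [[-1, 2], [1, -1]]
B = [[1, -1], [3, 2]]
[[5, 5], [-2, -3]]

Matrix multiplication:
C[0][0] = -1×1 + 2×3 = 5
C[0][1] = -1×-1 + 2×2 = 5
C[1][0] = 1×1 + -1×3 = -2
C[1][1] = 1×-1 + -1×2 = -3
Result: [[5, 5], [-2, -3]]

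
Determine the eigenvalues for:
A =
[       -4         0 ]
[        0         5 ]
λ = -4, 5

Solve det(A - λI) = 0. For a 2×2 matrix the characteristic equation is λ² - (trace)λ + det = 0.
trace(A) = a + d = -4 + 5 = 1.
det(A) = a*d - b*c = (-4)*(5) - (0)*(0) = -20 - 0 = -20.
Characteristic equation: λ² - (1)λ + (-20) = 0.
Discriminant = (1)² - 4*(-20) = 1 + 80 = 81.
λ = (1 ± √81) / 2 = (1 ± 9) / 2 = -4, 5.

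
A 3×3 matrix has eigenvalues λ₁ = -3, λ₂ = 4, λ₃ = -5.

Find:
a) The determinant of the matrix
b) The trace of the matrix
det = 60, trace = -4

Two standard eigenvalue identities:
- det(A) equals the product of the eigenvalues (counted with multiplicity).
- trace(A) equals the sum of the eigenvalues.
det(A) = (-3)*(4)*(-5) = 60.
trace(A) = -3 + 4 - 5 = -4.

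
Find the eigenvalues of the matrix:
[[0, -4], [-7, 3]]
λ = -4 and λ = 7

Characteristic equation: det(A - λI) = 0
λ² - (trace)λ + (det) = 0
λ² - (3)λ + (-28) = 0
λ² - 3λ - 28 = 0
Solving: λ = -4, 7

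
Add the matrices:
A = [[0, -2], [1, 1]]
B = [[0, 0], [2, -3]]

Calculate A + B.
[[0, -2], [3, -2]]

Add corresponding elements:
(0)+(0)=0
(-2)+(0)=-2
(1)+(2)=3
(1)+(-3)=-2
A + B = [[0, -2], [3, -2]]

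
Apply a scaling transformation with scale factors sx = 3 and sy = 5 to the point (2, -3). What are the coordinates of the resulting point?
(6, -15)

Scaling matrix:
[[3, 0], [0, 5]]
Result: (2 × 3, -3 × 5) = (6, -15)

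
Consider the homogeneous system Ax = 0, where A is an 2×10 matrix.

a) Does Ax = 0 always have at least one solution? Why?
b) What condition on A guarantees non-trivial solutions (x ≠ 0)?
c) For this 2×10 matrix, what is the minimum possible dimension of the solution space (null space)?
a) Yes, x = 0 is always a solution. b) When A has linearly dependent columns (rank < n). c) Minimum nullity = 8.

a) x = 0 satisfies A·0 = 0, so the zero vector is always a solution.
b) Non-trivial solutions exist iff the columns of A are linearly dependent, equivalently rank(A) < n (the number of columns).
c) By rank-nullity, rank(A) + nullity(A) = n = 10. Since A has only 2 rows, rank(A) ≤ 2, so nullity(A) ≥ 10 - 2 = 8.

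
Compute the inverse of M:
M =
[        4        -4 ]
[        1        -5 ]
det(M) = -16
M⁻¹ =
[     5/16      -1/4 ]
[     1/16      -1/4 ]

For a 2×2 matrix M = [[a, b], [c, d]] with det(M) ≠ 0, M⁻¹ = (1/det(M)) * [[d, -b], [-c, a]].
det(M) = (4)*(-5) - (-4)*(1) = -20 + 4 = -16.
M⁻¹ = (1/-16) * [[-5, 4], [-1, 4]].
Dividing each entry by -16 and reducing:
M⁻¹ =
[     5/16      -1/4 ]
[     1/16      -1/4 ]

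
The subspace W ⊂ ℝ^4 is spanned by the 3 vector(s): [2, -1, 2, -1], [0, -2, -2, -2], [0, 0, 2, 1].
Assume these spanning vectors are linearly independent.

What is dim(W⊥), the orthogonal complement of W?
dim(W⊥) = 1

For any subspace W of ℝ^n, dim(W) + dim(W⊥) = n (the whole-space dimension).
Here the given 3 vectors are linearly independent, so dim(W) = 3.
Thus dim(W⊥) = n - dim(W) = 4 - 3 = 1.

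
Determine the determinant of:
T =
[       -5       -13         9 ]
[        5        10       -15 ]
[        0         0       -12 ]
det(T) = -180

Expand along row 0 (cofactor expansion): det(T) = a*(e*i - f*h) - b*(d*i - f*g) + c*(d*h - e*g), where the 3×3 is [[a, b, c], [d, e, f], [g, h, i]].
Minor M_00 = (10)*(-12) - (-15)*(0) = -120 - 0 = -120.
Minor M_01 = (5)*(-12) - (-15)*(0) = -60 - 0 = -60.
Minor M_02 = (5)*(0) - (10)*(0) = 0 - 0 = 0.
det(T) = (-5)*(-120) - (-13)*(-60) + (9)*(0) = 600 - 780 + 0 = -180.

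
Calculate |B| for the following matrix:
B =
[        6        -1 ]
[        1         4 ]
det(B) = 25

For a 2×2 matrix [[a, b], [c, d]], det = a*d - b*c.
det(B) = (6)*(4) - (-1)*(1) = 24 + 1 = 25.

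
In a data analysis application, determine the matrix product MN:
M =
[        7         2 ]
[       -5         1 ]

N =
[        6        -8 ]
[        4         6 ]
MN =
[       50       -44 ]
[      -26        46 ]

Matrix multiplication: (MN)[i][j] = sum over k of M[i][k] * N[k][j].
  (MN)[0][0] = (7)*(6) + (2)*(4) = 50
  (MN)[0][1] = (7)*(-8) + (2)*(6) = -44
  (MN)[1][0] = (-5)*(6) + (1)*(4) = -26
  (MN)[1][1] = (-5)*(-8) + (1)*(6) = 46
MN =
[       50       -44 ]
[      -26        46 ]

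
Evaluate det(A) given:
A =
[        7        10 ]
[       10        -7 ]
det(A) = -149

For a 2×2 matrix [[a, b], [c, d]], det = a*d - b*c.
det(A) = (7)*(-7) - (10)*(10) = -49 - 100 = -149.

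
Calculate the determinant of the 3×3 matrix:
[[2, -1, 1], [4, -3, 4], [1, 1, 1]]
-7

Expansion along first row:
det = 2·det([[-3,4],[1,1]]) - -1·det([[4,4],[1,1]]) + 1·det([[4,-3],[1,1]])
    = 2·(-3·1 - 4·1) - -1·(4·1 - 4·1) + 1·(4·1 - -3·1)
    = 2·-7 - -1·0 + 1·7
    = -14 + 0 + 7 = -7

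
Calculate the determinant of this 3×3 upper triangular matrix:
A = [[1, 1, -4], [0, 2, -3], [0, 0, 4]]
8

The determinant of a triangular matrix is the product of its diagonal entries (the off-diagonal entries above the diagonal do not affect it).
det(A) = (1) * (2) * (4) = 8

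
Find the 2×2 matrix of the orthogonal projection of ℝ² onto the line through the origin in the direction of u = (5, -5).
[[1/2, -1/2], [-1/2, 1/2]]

The orthogonal projection onto the line spanned by a nonzero vector u = (a, b) has matrix P = (u uᵀ) / (uᵀ u) = (1/(a² + b²)) · [[a², ab], [ab, b²]].
Here u = (5, -5), so a² + b² = 25 + 25 = 50.
P = (1/50) · [[25, -25], [-25, 25]] = [[1/2, -1/2], [-1/2, 1/2]].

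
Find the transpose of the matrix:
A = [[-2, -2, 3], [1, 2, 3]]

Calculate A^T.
[[-2, 1], [-2, 2], [3, 3]]

The transpose sends entry (i,j) to (j,i); rows become columns.
Row 0 of A: [-2, -2, 3] -> column 0 of A^T.
Row 1 of A: [1, 2, 3] -> column 1 of A^T.
A^T = [[-2, 1], [-2, 2], [3, 3]]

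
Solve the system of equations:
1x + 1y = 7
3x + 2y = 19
x = 5, y = 2

Use elimination (row reduction):
Equation 1: 1x + 1y = 7.
Equation 2: 3x + 2y = 19.
Multiply Eq1 by 3 and Eq2 by 1: 3x + 3y = 21;  3x + 2y = 19.
Subtract: (-1)y = -2, so y = 2.
Back-substitute into Eq1: 1x + 1*(2) = 7, so x = 5.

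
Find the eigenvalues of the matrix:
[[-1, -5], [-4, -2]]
λ = -6 and λ = 3

Characteristic equation: det(A - λI) = 0
λ² - (trace)λ + (det) = 0
λ² - (-3)λ + (-18) = 0
λ² + 3λ - 18 = 0
Solving: λ = -6, 3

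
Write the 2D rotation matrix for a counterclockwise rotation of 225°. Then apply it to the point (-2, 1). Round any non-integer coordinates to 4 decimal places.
R = [[-√2/2, √2/2], [-√2/2, -√2/2]]; R·(-2, 1) = (2.1213, 0.7071)

Rotation matrix formula: R(θ) = [[cos θ, -sin θ], [sin θ, cos θ]]
For θ = 225°:
cos(225°) = -√2/2
sin(225°) = -√2/2
R = [[-√2/2, √2/2], [-√2/2, -√2/2]]
Apply to (-2, 1): [-√2/2·-2 + (√2/2)·1, -√2/2·-2 + -√2/2·1] = (2.1213, 0.7071)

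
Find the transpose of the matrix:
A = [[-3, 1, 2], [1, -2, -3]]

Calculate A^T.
[[-3, 1], [1, -2], [2, -3]]

The transpose sends entry (i,j) to (j,i); rows become columns.
Row 0 of A: [-3, 1, 2] -> column 0 of A^T.
Row 1 of A: [1, -2, -3] -> column 1 of A^T.
A^T = [[-3, 1], [1, -2], [2, -3]]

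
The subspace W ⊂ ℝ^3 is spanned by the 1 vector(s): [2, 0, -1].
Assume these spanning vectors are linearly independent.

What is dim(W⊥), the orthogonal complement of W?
dim(W⊥) = 2

For any subspace W of ℝ^n, dim(W) + dim(W⊥) = n (the whole-space dimension).
Here the given 1 vectors are linearly independent, so dim(W) = 1.
Thus dim(W⊥) = n - dim(W) = 3 - 1 = 2.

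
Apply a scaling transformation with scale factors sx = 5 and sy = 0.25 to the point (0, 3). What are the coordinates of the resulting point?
(0, 0.75)

Scaling matrix:
[[5, 0], [0, 0.25]]
Result: (0 × 5, 3 × 0.25) = (0, 0.75)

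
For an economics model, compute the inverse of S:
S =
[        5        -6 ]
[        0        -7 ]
det(S) = -35
S⁻¹ =
[      1/5     -6/35 ]
[        0      -1/7 ]

For a 2×2 matrix S = [[a, b], [c, d]] with det(S) ≠ 0, S⁻¹ = (1/det(S)) * [[d, -b], [-c, a]].
det(S) = (5)*(-7) - (-6)*(0) = -35 - 0 = -35.
S⁻¹ = (1/-35) * [[-7, 6], [0, 5]].
Dividing each entry by -35 and reducing:
S⁻¹ =
[      1/5     -6/35 ]
[        0      -1/7 ]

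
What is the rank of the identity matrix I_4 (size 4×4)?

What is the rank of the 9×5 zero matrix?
rank(I_4) = 4, rank(0) = 0

The identity I_4 has 4 columns that are the standard basis vectors e_1, …, e_4. These are linearly independent, so all 4 columns are pivots and rank(I_4) = 4.
The 9×5 zero matrix has every entry zero, so every row is the zero row and there are no pivots; rank(0) = 0.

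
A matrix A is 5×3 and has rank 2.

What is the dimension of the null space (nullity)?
1

The rank-nullity theorem for an m×n matrix states:
rank(A) + nullity(A) = n (the number of columns).
Here n = 3 and rank(A) = 2, so nullity(A) = 3 - 2 = 1.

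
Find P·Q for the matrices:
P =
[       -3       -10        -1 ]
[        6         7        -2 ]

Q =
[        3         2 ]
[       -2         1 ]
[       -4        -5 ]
PQ =
[       15       -11 ]
[       12        29 ]

Matrix multiplication: (PQ)[i][j] = sum over k of P[i][k] * Q[k][j].
  (PQ)[0][0] = (-3)*(3) + (-10)*(-2) + (-1)*(-4) = 15
  (PQ)[0][1] = (-3)*(2) + (-10)*(1) + (-1)*(-5) = -11
  (PQ)[1][0] = (6)*(3) + (7)*(-2) + (-2)*(-4) = 12
  (PQ)[1][1] = (6)*(2) + (7)*(1) + (-2)*(-5) = 29
PQ =
[       15       -11 ]
[       12        29 ]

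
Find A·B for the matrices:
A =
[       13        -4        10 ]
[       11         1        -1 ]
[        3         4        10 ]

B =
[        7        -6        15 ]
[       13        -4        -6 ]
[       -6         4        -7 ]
AB =
[      -21       -22       149 ]
[       96       -74       166 ]
[       13         6       -49 ]

Matrix multiplication: (AB)[i][j] = sum over k of A[i][k] * B[k][j].
  (AB)[0][0] = (13)*(7) + (-4)*(13) + (10)*(-6) = -21
  (AB)[0][1] = (13)*(-6) + (-4)*(-4) + (10)*(4) = -22
  (AB)[0][2] = (13)*(15) + (-4)*(-6) + (10)*(-7) = 149
  (AB)[1][0] = (11)*(7) + (1)*(13) + (-1)*(-6) = 96
  (AB)[1][1] = (11)*(-6) + (1)*(-4) + (-1)*(4) = -74
  (AB)[1][2] = (11)*(15) + (1)*(-6) + (-1)*(-7) = 166
  (AB)[2][0] = (3)*(7) + (4)*(13) + (10)*(-6) = 13
  (AB)[2][1] = (3)*(-6) + (4)*(-4) + (10)*(4) = 6
  (AB)[2][2] = (3)*(15) + (4)*(-6) + (10)*(-7) = -49
AB =
[      -21       -22       149 ]
[       96       -74       166 ]
[       13         6       -49 ]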